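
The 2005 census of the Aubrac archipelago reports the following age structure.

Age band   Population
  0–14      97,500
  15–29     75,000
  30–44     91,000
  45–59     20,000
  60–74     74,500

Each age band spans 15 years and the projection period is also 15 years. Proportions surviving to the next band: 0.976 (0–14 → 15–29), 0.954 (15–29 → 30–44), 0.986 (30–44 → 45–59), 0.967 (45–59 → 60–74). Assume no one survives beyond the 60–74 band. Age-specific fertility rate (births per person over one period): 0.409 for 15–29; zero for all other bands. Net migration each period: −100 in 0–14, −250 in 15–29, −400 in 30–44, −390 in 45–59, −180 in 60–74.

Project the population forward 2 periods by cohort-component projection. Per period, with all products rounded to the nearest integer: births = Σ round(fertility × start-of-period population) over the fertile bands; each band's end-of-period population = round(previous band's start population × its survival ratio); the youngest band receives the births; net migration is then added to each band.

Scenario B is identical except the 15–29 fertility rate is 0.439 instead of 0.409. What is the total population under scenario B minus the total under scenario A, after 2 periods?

5043

Period 1.
Births: 75000 × 0.409 = 30675
15–29: 97500 × 0.976 = 95160
30–44: 75000 × 0.954 = 71550
45–59: 91000 × 0.986 = 89726
60–74: 20000 × 0.967 = 19340
Net migration: 0–14 − 100 → 30575; 15–29 − 250 → 94910; 30–44 − 400 → 71150; 45–59 − 390 → 89336; 60–74 − 180 → 19160
Population now: 0–14=30575, 15–29=94910, 30–44=71150, 45–59=89336, 60–74=19160
Period 2.
Births: 94910 × 0.409 = 38818
15–29: 30575 × 0.976 = 29841
30–44: 94910 × 0.954 = 90544
45–59: 71150 × 0.986 = 70154
60–74: 89336 × 0.967 = 86388
Net migration: 0–14 − 100 → 38718; 15–29 − 250 → 29591; 30–44 − 400 → 90144; 45–59 − 390 → 69764; 60–74 − 180 → 86208
Population now: 0–14=38718, 15–29=29591, 30–44=90144, 45–59=69764, 60–74=86208
Scenario A total after 2 periods: 314425
Scenario B projection —
Period 1.
Births: 75000 × 0.439 = 32925
15–29: 97500 × 0.976 = 95160
30–44: 75000 × 0.954 = 71550
45–59: 91000 × 0.986 = 89726
60–74: 20000 × 0.967 = 19340
Net migration: 0–14 − 100 → 32825; 15–29 − 250 → 94910; 30–44 − 400 → 71150; 45–59 − 390 → 89336; 60–74 − 180 → 19160
Population now: 0–14=32825, 15–29=94910, 30–44=71150, 45–59=89336, 60–74=19160
Period 2.
Births: 94910 × 0.439 = 41665
15–29: 32825 × 0.976 = 32037
30–44: 94910 × 0.954 = 90544
45–59: 71150 × 0.986 = 70154
60–74: 89336 × 0.967 = 86388
Net migration: 0–14 − 100 → 41565; 15–29 − 250 → 31787; 30–44 − 400 → 90144; 45–59 − 390 → 69764; 60–74 − 180 → 86208
Population now: 0–14=41565, 15–29=31787, 30–44=90144, 45–59=69764, 60–74=86208
Scenario B total after 2 periods: 319468
Difference B − A = 319468 − 314425 = 5043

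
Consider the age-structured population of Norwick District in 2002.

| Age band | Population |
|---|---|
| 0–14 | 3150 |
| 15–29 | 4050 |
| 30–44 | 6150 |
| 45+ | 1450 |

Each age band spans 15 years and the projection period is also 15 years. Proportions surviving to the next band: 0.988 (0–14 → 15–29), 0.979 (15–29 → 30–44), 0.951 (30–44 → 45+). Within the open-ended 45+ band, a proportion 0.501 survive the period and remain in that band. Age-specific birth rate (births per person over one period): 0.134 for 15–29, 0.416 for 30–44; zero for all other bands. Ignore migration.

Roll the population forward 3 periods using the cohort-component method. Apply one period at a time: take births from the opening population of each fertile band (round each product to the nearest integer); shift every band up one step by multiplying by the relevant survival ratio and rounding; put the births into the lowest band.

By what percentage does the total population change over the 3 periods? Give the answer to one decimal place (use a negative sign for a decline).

[period 1]
Births: 4050 × 0.134 = 543 ; 6150 × 0.416 = 2558 → total 3101
15–29: 3150 × 0.988 = 3112
30–44: 4050 × 0.979 = 3965
45+: 6150 × 0.951 + 1450 × 0.501 = 5849 + 726 = 6575
→ [3101, 3112, 3965, 6575]
[period 2]
Births: 3112 × 0.134 = 417 ; 3965 × 0.416 = 1649 → total 2066
15–29: 3101 × 0.988 = 3064
30–44: 3112 × 0.979 = 3047
45+: 3965 × 0.951 + 6575 × 0.501 = 3771 + 3294 = 7065
→ [2066, 3064, 3047, 7065]
[period 3]
Births: 3064 × 0.134 = 411 ; 3047 × 0.416 = 1268 → total 1679
15–29: 2066 × 0.988 = 2041
30–44: 3064 × 0.979 = 3000
45+: 3047 × 0.951 + 7065 × 0.501 = 2898 + 3540 = 6438
→ [1679, 2041, 3000, 6438]
Total: 14800 → 13158; change = -1642; percentage change = -11.1%

-11.1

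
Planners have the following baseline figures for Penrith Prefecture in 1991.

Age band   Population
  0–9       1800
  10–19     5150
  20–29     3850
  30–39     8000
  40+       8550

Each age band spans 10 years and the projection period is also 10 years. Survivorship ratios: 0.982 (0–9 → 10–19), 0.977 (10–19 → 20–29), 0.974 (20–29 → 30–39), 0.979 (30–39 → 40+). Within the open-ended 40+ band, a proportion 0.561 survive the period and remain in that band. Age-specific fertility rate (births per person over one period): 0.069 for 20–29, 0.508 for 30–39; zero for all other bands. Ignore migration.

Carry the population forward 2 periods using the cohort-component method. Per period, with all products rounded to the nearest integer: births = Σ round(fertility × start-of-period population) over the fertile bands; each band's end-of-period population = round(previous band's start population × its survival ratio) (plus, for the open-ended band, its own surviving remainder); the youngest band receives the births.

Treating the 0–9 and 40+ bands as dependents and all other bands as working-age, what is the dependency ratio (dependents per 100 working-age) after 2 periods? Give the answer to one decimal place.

Let band 1 be 0–9 through band 5 = 40+.
After projecting period 1:
Births: 3850 × 0.069 = 266 ; 8000 × 0.508 = 4064 → 4330
Band 2: 1800 × 0.982 = 1768
Band 3: 5150 × 0.977 = 5032
Band 4: 3850 × 0.974 = 3750
Band 5: 8000 × 0.979 + 8550 × 0.561 = 7832 + 4797 = 12629
Giving 4330 / 1768 / 5032 / 3750 / 12629.
After projecting period 2:
Births: 5032 × 0.069 = 347 ; 3750 × 0.508 = 1905 → 2252
Band 2: 4330 × 0.982 = 4252
Band 3: 1768 × 0.977 = 1727
Band 4: 5032 × 0.974 = 4901
Band 5: 3750 × 0.979 + 12629 × 0.561 = 3671 + 7085 = 10756
Giving 2252 / 4252 / 1727 / 4901 / 10756.
Dependents (band 0–9 + band 40+) = 2252 + 10756 = 13008; working-age = 10880; ratio = 13008/10880 × 100 = 119.6

119.6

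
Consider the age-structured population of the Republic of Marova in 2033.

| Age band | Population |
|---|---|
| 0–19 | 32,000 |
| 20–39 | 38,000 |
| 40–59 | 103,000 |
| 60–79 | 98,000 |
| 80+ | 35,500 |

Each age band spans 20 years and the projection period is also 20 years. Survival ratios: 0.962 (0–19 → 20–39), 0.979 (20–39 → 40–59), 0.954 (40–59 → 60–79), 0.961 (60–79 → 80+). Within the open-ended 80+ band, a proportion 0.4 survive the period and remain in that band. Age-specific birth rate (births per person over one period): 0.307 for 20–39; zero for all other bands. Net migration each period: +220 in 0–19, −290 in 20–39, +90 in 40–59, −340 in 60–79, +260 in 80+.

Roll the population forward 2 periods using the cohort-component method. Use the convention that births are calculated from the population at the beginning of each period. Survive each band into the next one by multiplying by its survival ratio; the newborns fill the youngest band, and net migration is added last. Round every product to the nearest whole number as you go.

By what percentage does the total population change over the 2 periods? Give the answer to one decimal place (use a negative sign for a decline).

Period 1:
Births: 38000 × 0.307 = 11666
20–39: 32000 × 0.962 = 30784
40–59: 38000 × 0.979 = 37202
60–79: 103000 × 0.954 = 98262
80+: 98000 × 0.961 + 35500 × 0.4 = 94178 + 14200 = 108378
Net migration: 0–19 + 220 → 11886; 20–39 − 290 → 30494; 40–59 + 90 → 37292; 60–79 − 340 → 97922; 80+ + 260 → 108638
Giving 11886 / 30494 / 37292 / 97922 / 108638.
Period 2:
Births: 30494 × 0.307 = 9362
20–39: 11886 × 0.962 = 11434
40–59: 30494 × 0.979 = 29854
60–79: 37292 × 0.954 = 35577
80+: 97922 × 0.961 + 108638 × 0.4 = 94103 + 43455 = 137558
Net migration: 0–19 + 220 → 9582; 20–39 − 290 → 11144; 40–59 + 90 → 29944; 60–79 − 340 → 35237; 80+ + 260 → 137818
Giving 9582 / 11144 / 29944 / 35237 / 137818.
Total: 306500 → 223725; change = -82775; percentage change = -27.0%

-27.0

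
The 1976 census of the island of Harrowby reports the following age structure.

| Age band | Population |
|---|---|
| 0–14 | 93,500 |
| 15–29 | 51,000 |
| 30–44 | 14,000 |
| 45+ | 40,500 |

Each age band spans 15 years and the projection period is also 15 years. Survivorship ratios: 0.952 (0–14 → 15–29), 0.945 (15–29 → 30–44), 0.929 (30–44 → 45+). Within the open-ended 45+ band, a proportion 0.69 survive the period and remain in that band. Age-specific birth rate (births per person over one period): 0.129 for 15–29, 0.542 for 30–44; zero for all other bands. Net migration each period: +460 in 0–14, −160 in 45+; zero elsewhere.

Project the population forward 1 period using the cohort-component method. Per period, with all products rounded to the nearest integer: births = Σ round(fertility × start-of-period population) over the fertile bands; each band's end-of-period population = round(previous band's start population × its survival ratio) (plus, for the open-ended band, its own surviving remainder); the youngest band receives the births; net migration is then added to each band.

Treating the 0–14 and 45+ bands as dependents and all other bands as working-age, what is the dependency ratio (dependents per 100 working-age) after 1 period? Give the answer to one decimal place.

40.4

Call the groups 1 to 4, youngest first.
— Period 1 —
Births: 51000 × 0.129 = 6579, 14000 × 0.542 = 7588 → 14167
Group 2: 93500 × 0.952 = 89012
Group 3: 51000 × 0.945 = 48195
Group 4: 14000 × 0.929 + 40500 × 0.69 = 13006 + 27945 = 40951
Net migration: Group 1 + 460 → 14627; Group 4 − 160 → 40791
Giving 14627 / 89012 / 48195 / 40791.
Dependents (band 0–14 + band 45+) = 14627 + 40791 = 55418; working-age = 137207; ratio = 55418/137207 × 100 = 40.4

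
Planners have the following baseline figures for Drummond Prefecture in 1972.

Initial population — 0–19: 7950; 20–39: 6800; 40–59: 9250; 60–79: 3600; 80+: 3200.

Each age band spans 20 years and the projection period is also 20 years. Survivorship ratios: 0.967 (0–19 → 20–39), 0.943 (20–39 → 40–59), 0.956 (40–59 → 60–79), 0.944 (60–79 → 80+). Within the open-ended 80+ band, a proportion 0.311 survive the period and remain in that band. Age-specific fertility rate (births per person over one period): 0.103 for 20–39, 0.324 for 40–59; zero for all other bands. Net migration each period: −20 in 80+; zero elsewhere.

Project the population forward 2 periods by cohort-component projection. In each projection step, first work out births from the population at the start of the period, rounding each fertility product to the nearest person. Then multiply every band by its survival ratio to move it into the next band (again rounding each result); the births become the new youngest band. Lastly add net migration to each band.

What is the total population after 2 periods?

Call the groups 1 to 5, youngest first.
Period 1:
Births: 6800 × 0.103 = 700  |  9250 × 0.324 = 2997 → 3697
Group 2: 7950 × 0.967 = 7688
Group 3: 6800 × 0.943 = 6412
Group 4: 9250 × 0.956 = 8843
Group 5: 3600 × 0.944 + 3200 × 0.311 = 3398 + 995 = 4393
Net migration: Group 5 − 20 → 4373
→ [3697, 7688, 6412, 8843, 4373]
Period 2:
Births: 7688 × 0.103 = 792  |  6412 × 0.324 = 2077 → 2869
Group 2: 3697 × 0.967 = 3575
Group 3: 7688 × 0.943 = 7250
Group 4: 6412 × 0.956 = 6130
Group 5: 8843 × 0.944 + 4373 × 0.311 = 8348 + 1360 = 9708
Net migration: Group 5 − 20 → 9688
→ [2869, 3575, 7250, 6130, 9688]
Total after period 2: 2869 + 3575 + 7250 + 6130 + 9688 = 29512

29512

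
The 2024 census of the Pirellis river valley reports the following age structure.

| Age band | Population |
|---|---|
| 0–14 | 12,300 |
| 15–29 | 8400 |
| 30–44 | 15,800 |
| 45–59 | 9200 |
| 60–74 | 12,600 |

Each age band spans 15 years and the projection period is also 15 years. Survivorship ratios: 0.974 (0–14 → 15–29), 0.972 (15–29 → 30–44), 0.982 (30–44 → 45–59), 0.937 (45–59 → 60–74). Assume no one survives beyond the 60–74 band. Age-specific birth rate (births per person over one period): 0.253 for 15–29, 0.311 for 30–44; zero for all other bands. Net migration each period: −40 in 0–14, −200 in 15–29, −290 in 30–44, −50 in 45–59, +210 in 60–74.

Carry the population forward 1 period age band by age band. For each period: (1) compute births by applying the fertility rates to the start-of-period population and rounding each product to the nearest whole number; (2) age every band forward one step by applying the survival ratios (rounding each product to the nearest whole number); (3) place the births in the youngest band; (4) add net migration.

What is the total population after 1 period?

50950

[period 1]
Births: 8400 × 0.253 = 2125, 15800 × 0.311 = 4914 → 7039
15–29: 12300 × 0.974 = 11980
30–44: 8400 × 0.972 = 8165
45–59: 15800 × 0.982 = 15516
60–74: 9200 × 0.937 = 8620
Net migration: 0–14 − 40 → 6999; 15–29 − 200 → 11780; 30–44 − 290 → 7875; 45–59 − 50 → 15466; 60–74 + 210 → 8830
End of period: [6999, 11780, 7875, 15466, 8830]
Total after period 1: 6999 + 11780 + 7875 + 15466 + 8830 = 50950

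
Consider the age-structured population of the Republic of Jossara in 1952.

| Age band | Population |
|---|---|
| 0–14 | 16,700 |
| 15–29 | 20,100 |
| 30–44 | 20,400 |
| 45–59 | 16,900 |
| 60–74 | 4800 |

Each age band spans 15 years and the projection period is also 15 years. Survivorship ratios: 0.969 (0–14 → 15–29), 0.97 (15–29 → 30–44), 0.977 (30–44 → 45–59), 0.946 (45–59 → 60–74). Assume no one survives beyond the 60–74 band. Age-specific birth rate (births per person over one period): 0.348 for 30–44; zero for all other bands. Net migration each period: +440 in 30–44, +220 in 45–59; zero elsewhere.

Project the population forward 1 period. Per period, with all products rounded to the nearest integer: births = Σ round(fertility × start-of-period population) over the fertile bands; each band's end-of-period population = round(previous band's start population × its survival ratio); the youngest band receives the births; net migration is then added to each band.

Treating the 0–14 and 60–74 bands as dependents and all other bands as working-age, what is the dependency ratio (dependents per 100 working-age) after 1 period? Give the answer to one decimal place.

41.0

After projecting period 1:
Births: 20400 × 0.348 = 7099
15–29: 16700 × 0.969 = 16182
30–44: 20100 × 0.97 = 19497
45–59: 20400 × 0.977 = 19931
60–74: 16900 × 0.946 = 15987
Net migration: 30–44 + 440 → 19937; 45–59 + 220 → 20151
End of period: [7099, 16182, 19937, 20151, 15987]
Dependents (band 0–14 + band 60–74) = 7099 + 15987 = 23086; working-age = 56270; ratio = 23086/56270 × 100 = 41.0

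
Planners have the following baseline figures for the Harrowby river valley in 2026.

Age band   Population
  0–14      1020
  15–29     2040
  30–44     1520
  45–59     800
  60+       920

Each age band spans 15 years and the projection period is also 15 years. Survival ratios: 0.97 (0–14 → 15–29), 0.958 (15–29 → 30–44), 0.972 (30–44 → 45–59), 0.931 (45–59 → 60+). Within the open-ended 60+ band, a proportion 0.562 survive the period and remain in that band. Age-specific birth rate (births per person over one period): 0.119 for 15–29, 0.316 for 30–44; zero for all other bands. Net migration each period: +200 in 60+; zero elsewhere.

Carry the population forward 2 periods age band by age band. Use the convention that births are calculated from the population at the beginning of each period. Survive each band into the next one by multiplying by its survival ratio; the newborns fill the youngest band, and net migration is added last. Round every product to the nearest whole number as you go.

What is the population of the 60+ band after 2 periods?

Numbering the bands 1..5 from youngest to oldest:
Period 1:
Births: 2040 × 0.119 = 243  |  1520 × 0.316 = 480 ⇒ total 723
Band 2: 1020 × 0.97 = 989
Band 3: 2040 × 0.958 = 1954
Band 4: 1520 × 0.972 = 1477
Band 5: 800 × 0.931 + 920 × 0.562 = 745 + 517 = 1262
Net migration: Band 5 + 200 → 1462
End of period: [723, 989, 1954, 1477, 1462]
Period 2:
Births: 989 × 0.119 = 118  |  1954 × 0.316 = 617 ⇒ total 735
Band 2: 723 × 0.97 = 701
Band 3: 989 × 0.958 = 947
Band 4: 1954 × 0.972 = 1899
Band 5: 1477 × 0.931 + 1462 × 0.562 = 1375 + 822 = 2197
Net migration: Band 5 + 200 → 2397
End of period: [735, 701, 947, 1899, 2397]

2397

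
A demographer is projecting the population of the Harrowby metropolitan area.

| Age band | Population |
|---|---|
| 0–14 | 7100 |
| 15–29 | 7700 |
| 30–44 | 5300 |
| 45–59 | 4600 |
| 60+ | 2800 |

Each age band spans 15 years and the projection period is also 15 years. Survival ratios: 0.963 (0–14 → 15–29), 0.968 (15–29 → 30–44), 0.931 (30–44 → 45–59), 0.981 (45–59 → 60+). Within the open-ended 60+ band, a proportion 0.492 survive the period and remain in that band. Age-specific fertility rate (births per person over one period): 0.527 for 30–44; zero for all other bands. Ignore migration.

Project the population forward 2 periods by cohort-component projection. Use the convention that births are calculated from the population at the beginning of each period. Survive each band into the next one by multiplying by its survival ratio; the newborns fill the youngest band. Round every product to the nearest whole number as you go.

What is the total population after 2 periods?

Period 1.
Births: 5300 × 0.527 = 2793
15–29: 7100 × 0.963 = 6837
30–44: 7700 × 0.968 = 7454
45–59: 5300 × 0.931 = 4934
60+: 4600 × 0.981 + 2800 × 0.492 = 4513 + 1378 = 5891
End of period: [2793, 6837, 7454, 4934, 5891]
Period 2.
Births: 7454 × 0.527 = 3928
15–29: 2793 × 0.963 = 2690
30–44: 6837 × 0.968 = 6618
45–59: 7454 × 0.931 = 6940
60+: 4934 × 0.981 + 5891 × 0.492 = 4840 + 2898 = 7738
End of period: [3928, 2690, 6618, 6940, 7738]
Total after period 2: 3928 + 2690 + 6618 + 6940 + 7738 = 27914

27914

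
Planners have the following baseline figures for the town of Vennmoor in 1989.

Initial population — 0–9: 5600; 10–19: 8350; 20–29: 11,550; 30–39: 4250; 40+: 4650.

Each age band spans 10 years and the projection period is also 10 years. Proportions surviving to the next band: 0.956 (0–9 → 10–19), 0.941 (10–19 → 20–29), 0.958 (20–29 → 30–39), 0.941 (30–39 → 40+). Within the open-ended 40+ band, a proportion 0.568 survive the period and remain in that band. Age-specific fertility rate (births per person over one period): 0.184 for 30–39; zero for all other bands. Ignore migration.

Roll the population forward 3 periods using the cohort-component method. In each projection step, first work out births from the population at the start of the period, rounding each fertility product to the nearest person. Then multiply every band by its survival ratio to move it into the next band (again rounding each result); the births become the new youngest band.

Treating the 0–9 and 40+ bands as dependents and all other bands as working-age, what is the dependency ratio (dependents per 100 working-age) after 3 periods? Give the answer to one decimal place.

221.0

Numbering the bands 1..5 from youngest to oldest:
After projecting period 1:
Births: 4250 × 0.184 = 782
Band 2: 5600 × 0.956 = 5354
Band 3: 8350 × 0.941 = 7857
Band 4: 11550 × 0.958 = 11065
Band 5: 4250 × 0.941 + 4650 × 0.568 = 3999 + 2641 = 6640
End of period: [782, 5354, 7857, 11065, 6640]
After projecting period 2:
Births: 11065 × 0.184 = 2036
Band 2: 782 × 0.956 = 748
Band 3: 5354 × 0.941 = 5038
Band 4: 7857 × 0.958 = 7527
Band 5: 11065 × 0.941 + 6640 × 0.568 = 10412 + 3772 = 14184
End of period: [2036, 748, 5038, 7527, 14184]
After projecting period 3:
Births: 7527 × 0.184 = 1385
Band 2: 2036 × 0.956 = 1946
Band 3: 748 × 0.941 = 704
Band 4: 5038 × 0.958 = 4826
Band 5: 7527 × 0.941 + 14184 × 0.568 = 7083 + 8057 = 15140
End of period: [1385, 1946, 704, 4826, 15140]
Dependents (band 0–9 + band 40+) = 1385 + 15140 = 16525; working-age = 7476; ratio = 16525/7476 × 100 = 221.0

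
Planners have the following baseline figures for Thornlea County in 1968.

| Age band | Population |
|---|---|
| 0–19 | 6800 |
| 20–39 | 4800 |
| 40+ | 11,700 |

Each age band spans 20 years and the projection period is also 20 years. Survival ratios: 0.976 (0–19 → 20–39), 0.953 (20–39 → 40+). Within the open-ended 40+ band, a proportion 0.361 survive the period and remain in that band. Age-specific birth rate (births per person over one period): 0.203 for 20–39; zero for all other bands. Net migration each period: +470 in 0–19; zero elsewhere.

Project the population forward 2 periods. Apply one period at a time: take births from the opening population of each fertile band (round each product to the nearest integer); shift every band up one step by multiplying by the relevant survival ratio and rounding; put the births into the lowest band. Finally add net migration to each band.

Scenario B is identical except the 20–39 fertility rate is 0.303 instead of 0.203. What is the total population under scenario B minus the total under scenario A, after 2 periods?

Period 1:
Births: 4800 × 0.203 = 974
20–39: 6800 × 0.976 = 6637
40+: 4800 × 0.953 + 11700 × 0.361 = 4574 + 4224 = 8798
Net migration: 0–19 + 470 → 1444
End of period: [1444, 6637, 8798]
Period 2:
Births: 6637 × 0.203 = 1347
20–39: 1444 × 0.976 = 1409
40+: 6637 × 0.953 + 8798 × 0.361 = 6325 + 3176 = 9501
Net migration: 0–19 + 470 → 1817
End of period: [1817, 1409, 9501]
Scenario A total after 2 periods: 12727
Scenario B projection —
Period 1:
Births: 4800 × 0.303 = 1454
20–39: 6800 × 0.976 = 6637
40+: 4800 × 0.953 + 11700 × 0.361 = 4574 + 4224 = 8798
Net migration: 0–19 + 470 → 1924
End of period: [1924, 6637, 8798]
Period 2:
Births: 6637 × 0.303 = 2011
20–39: 1924 × 0.976 = 1878
40+: 6637 × 0.953 + 8798 × 0.361 = 6325 + 3176 = 9501
Net migration: 0–19 + 470 → 2481
End of period: [2481, 1878, 9501]
Scenario B total after 2 periods: 13860
Difference B − A = 13860 − 12727 = 1133

1133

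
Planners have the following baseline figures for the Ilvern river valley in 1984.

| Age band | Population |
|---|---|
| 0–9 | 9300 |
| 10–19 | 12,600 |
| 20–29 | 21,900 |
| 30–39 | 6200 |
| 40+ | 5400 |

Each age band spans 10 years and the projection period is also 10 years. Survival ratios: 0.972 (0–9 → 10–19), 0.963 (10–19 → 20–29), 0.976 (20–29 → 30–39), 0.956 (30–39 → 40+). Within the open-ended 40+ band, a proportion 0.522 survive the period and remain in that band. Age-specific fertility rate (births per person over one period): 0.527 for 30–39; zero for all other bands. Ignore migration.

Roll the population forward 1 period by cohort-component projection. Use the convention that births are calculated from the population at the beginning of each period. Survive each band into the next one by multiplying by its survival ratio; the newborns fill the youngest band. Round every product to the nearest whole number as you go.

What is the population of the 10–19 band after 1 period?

9040

Let band 1 be 0–9 through band 5 = 40+.
After projecting period 1:
Births: 6200 * 0.527 = 3267
Band 2: 9300 * 0.972 = 9040
Band 3: 12600 * 0.963 = 12134
Band 4: 21900 * 0.976 = 21374
Band 5: 6200 * 0.956 + 5400 * 0.522 = 5927 + 2819 = 8746
End of period: [3267, 9040, 12134, 21374, 8746]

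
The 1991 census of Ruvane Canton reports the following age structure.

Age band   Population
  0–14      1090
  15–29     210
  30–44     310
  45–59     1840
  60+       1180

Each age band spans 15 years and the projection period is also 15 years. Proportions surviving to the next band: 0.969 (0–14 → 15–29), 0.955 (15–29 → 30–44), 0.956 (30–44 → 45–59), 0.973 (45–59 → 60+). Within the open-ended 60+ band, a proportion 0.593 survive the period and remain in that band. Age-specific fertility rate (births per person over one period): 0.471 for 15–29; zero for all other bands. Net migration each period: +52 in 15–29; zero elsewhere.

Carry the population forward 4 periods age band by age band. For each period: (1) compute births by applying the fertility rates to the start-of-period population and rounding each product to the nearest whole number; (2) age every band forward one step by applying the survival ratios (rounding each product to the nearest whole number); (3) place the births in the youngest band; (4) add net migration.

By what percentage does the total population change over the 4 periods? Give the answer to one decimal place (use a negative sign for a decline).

-40.2

Period 1.
Births: 210 × 0.471 = 99
15–29: 1090 × 0.969 = 1056
30–44: 210 × 0.955 = 201
45–59: 310 × 0.956 = 296
60+: 1840 × 0.973 + 1180 × 0.593 = 1790 + 700 = 2490
Net migration: 15–29 + 52 → 1108
Giving 99 / 1108 / 201 / 296 / 2490.
Period 2.
Births: 1108 × 0.471 = 522
15–29: 99 × 0.969 = 96
30–44: 1108 × 0.955 = 1058
45–59: 201 × 0.956 = 192
60+: 296 × 0.973 + 2490 × 0.593 = 288 + 1477 = 1765
Net migration: 15–29 + 52 → 148
Giving 522 / 148 / 1058 / 192 / 1765.
Period 3.
Births: 148 × 0.471 = 70
15–29: 522 × 0.969 = 506
30–44: 148 × 0.955 = 141
45–59: 1058 × 0.956 = 1011
60+: 192 × 0.973 + 1765 × 0.593 = 187 + 1047 = 1234
Net migration: 15–29 + 52 → 558
Giving 70 / 558 / 141 / 1011 / 1234.
Period 4.
Births: 558 × 0.471 = 263
15–29: 70 × 0.969 = 68
30–44: 558 × 0.955 = 533
45–59: 141 × 0.956 = 135
60+: 1011 × 0.973 + 1234 × 0.593 = 984 + 732 = 1716
Net migration: 15–29 + 52 → 120
Giving 263 / 120 / 533 / 135 / 1716.
Total: 4630 → 2767; change = -1863; percentage change = -40.2%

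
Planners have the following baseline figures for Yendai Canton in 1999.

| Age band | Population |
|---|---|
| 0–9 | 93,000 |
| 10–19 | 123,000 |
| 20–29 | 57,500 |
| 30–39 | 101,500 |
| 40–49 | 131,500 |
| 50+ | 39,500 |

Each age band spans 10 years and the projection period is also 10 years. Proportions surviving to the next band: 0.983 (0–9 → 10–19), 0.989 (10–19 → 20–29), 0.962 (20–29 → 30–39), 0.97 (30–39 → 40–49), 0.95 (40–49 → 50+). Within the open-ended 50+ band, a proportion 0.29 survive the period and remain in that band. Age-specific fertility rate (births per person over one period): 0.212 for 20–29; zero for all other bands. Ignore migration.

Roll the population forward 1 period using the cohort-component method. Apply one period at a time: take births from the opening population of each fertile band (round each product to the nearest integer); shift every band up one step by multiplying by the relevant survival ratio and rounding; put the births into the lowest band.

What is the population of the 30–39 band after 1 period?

55315

Numbering the bands 1..6 from youngest to oldest:
After projecting period 1:
Births: 57500 × 0.212 = 12190
Band 2: 93000 × 0.983 = 91419
Band 3: 123000 × 0.989 = 121647
Band 4: 57500 × 0.962 = 55315
Band 5: 101500 × 0.97 = 98455
Band 6: 131500 × 0.95 + 39500 × 0.29 = 124925 + 11455 = 136380
Population now: 0–9=12190, 10–19=91419, 20–29=121647, 30–39=55315, 40–49=98455, 50+=136380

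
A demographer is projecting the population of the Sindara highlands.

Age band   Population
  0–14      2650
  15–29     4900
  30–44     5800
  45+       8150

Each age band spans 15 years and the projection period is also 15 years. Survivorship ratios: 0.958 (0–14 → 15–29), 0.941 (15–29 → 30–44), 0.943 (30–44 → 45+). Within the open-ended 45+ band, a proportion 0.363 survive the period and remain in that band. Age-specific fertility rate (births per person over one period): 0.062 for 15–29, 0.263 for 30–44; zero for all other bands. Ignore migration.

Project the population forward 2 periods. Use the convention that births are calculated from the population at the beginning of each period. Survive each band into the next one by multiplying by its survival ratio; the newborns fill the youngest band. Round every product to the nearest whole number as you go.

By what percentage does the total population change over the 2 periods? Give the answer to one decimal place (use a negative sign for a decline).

Period 1:
Births: 4900 × 0.062 = 304 ; 5800 × 0.263 = 1525 → total 1829
15–29: 2650 × 0.958 = 2539
30–44: 4900 × 0.941 = 4611
45+: 5800 × 0.943 + 8150 × 0.363 = 5469 + 2958 = 8427
Giving 1829 / 2539 / 4611 / 8427.
Period 2:
Births: 2539 × 0.062 = 157 ; 4611 × 0.263 = 1213 → total 1370
15–29: 1829 × 0.958 = 1752
30–44: 2539 × 0.941 = 2389
45+: 4611 × 0.943 + 8427 × 0.363 = 4348 + 3059 = 7407
Giving 1370 / 1752 / 2389 / 7407.
Total: 21500 → 12918; change = -8582; percentage change = -39.9%

-39.9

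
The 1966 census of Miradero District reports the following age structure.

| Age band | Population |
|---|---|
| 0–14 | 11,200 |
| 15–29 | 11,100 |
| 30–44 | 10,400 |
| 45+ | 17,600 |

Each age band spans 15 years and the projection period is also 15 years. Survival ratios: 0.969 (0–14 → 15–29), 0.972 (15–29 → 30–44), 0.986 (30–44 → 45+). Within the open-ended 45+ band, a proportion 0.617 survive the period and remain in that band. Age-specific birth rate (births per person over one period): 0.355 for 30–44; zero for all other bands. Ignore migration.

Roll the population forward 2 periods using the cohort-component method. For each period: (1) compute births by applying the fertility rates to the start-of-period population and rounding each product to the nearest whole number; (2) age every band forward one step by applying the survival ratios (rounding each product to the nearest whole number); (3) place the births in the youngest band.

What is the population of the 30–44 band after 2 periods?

10549

[period 1]
Births: 10400 * 0.355 = 3692
15–29: 11200 * 0.969 = 10853
30–44: 11100 * 0.972 = 10789
45+: 10400 * 0.986 + 17600 * 0.617 = 10254 + 10859 = 21113
Population now: 0–14=3692, 15–29=10853, 30–44=10789, 45+=21113
[period 2]
Births: 10789 * 0.355 = 3830
15–29: 3692 * 0.969 = 3578
30–44: 10853 * 0.972 = 10549
45+: 10789 * 0.986 + 21113 * 0.617 = 10638 + 13027 = 23665
Population now: 0–14=3830, 15–29=3578, 30–44=10549, 45+=23665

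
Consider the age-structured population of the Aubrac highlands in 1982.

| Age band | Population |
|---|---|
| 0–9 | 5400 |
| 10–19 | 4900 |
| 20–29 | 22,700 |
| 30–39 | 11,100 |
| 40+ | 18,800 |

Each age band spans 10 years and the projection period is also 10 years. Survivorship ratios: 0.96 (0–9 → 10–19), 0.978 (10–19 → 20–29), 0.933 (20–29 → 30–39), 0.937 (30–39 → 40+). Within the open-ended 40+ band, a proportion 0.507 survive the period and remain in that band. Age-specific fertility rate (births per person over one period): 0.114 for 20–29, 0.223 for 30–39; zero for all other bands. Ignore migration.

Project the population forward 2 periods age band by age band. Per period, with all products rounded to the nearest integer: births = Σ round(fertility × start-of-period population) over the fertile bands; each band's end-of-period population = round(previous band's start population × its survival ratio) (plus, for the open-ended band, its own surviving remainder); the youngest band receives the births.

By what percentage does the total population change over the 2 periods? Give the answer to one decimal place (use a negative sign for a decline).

[period 1]
Births: 22700 × 0.114 = 2588 ; 11100 × 0.223 = 2475 → total 5063
10–19: 5400 × 0.96 = 5184
20–29: 4900 × 0.978 = 4792
30–39: 22700 × 0.933 = 21179
40+: 11100 × 0.937 + 18800 × 0.507 = 10401 + 9532 = 19933
→ [5063, 5184, 4792, 21179, 19933]
[period 2]
Births: 4792 × 0.114 = 546 ; 21179 × 0.223 = 4723 → total 5269
10–19: 5063 × 0.96 = 4860
20–29: 5184 × 0.978 = 5070
30–39: 4792 × 0.933 = 4471
40+: 21179 × 0.937 + 19933 × 0.507 = 19845 + 10106 = 29951
→ [5269, 4860, 5070, 4471, 29951]
Total: 62900 → 49621; change = -13279; percentage change = -21.1%

-21.1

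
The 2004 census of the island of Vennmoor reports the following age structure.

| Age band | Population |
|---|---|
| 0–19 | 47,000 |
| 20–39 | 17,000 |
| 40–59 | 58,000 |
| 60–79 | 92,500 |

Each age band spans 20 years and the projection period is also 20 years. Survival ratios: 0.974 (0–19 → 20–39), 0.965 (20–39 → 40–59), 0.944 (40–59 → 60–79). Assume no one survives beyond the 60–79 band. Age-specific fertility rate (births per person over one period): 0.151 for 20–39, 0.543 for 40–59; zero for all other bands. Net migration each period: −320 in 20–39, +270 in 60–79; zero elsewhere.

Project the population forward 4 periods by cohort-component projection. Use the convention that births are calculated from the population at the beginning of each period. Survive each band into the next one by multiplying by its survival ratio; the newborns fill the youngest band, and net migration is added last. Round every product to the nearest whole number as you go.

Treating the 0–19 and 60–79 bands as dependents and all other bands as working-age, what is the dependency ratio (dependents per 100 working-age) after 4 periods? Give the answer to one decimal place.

[period 1]
Births: 17000 * 0.151 = 2567 ; 58000 * 0.543 = 31494 — total 34061
20–39: 47000 * 0.974 = 45778
40–59: 17000 * 0.965 = 16405
60–79: 58000 * 0.944 = 54752
Net migration: 20–39 − 320 → 45458; 60–79 + 270 → 55022
→ [34061, 45458, 16405, 55022]
[period 2]
Births: 45458 * 0.151 = 6864 ; 16405 * 0.543 = 8908 — total 15772
20–39: 34061 * 0.974 = 33175
40–59: 45458 * 0.965 = 43867
60–79: 16405 * 0.944 = 15486
Net migration: 20–39 − 320 → 32855; 60–79 + 270 → 15756
→ [15772, 32855, 43867, 15756]
[period 3]
Births: 32855 * 0.151 = 4961 ; 43867 * 0.543 = 23820 — total 28781
20–39: 15772 * 0.974 = 15362
40–59: 32855 * 0.965 = 31705
60–79: 43867 * 0.944 = 41410
Net migration: 20–39 − 320 → 15042; 60–79 + 270 → 41680
→ [28781, 15042, 31705, 41680]
[period 4]
Births: 15042 * 0.151 = 2271 ; 31705 * 0.543 = 17216 — total 19487
20–39: 28781 * 0.974 = 28033
40–59: 15042 * 0.965 = 14516
60–79: 31705 * 0.944 = 29930
Net migration: 20–39 − 320 → 27713; 60–79 + 270 → 30200
→ [19487, 27713, 14516, 30200]
Dependents (band 0–19 + band 60–79) = 19487 + 30200 = 49687; working-age = 42229; ratio = 49687/42229 × 100 = 117.7

117.7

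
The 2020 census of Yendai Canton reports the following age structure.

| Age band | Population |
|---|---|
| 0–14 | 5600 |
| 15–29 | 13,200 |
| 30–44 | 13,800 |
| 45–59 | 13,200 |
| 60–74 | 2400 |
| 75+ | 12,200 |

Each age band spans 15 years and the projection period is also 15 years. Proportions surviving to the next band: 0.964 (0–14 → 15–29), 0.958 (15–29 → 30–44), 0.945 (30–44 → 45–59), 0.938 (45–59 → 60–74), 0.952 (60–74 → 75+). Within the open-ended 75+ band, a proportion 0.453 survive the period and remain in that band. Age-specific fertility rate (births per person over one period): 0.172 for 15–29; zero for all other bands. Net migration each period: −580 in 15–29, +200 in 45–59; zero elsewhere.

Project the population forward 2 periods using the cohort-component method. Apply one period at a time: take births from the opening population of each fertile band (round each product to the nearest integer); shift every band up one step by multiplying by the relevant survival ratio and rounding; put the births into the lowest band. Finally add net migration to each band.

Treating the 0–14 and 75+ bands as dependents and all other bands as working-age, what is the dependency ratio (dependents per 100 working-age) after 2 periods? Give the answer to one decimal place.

52.5

(Groups numbered youngest = 1 to oldest = 6.)
Period 1.
Births: 13200 * 0.172 = 2270
Group 2: 5600 * 0.964 = 5398
Group 3: 13200 * 0.958 = 12646
Group 4: 13800 * 0.945 = 13041
Group 5: 13200 * 0.938 = 12382
Group 6: 2400 * 0.952 + 12200 * 0.453 = 2285 + 5527 = 7812
Net migration: Group 2 − 580 → 4818; Group 4 + 200 → 13241
End of period: [2270, 4818, 12646, 13241, 12382, 7812]
Period 2.
Births: 4818 * 0.172 = 829
Group 2: 2270 * 0.964 = 2188
Group 3: 4818 * 0.958 = 4616
Group 4: 12646 * 0.945 = 11950
Group 5: 13241 * 0.938 = 12420
Group 6: 12382 * 0.952 + 7812 * 0.453 = 11788 + 3539 = 15327
Net migration: Group 2 − 580 → 1608; Group 4 + 200 → 12150
End of period: [829, 1608, 4616, 12150, 12420, 15327]
Dependents (band 0–14 + band 75+) = 829 + 15327 = 16156; working-age = 30794; ratio = 16156/30794 × 100 = 52.5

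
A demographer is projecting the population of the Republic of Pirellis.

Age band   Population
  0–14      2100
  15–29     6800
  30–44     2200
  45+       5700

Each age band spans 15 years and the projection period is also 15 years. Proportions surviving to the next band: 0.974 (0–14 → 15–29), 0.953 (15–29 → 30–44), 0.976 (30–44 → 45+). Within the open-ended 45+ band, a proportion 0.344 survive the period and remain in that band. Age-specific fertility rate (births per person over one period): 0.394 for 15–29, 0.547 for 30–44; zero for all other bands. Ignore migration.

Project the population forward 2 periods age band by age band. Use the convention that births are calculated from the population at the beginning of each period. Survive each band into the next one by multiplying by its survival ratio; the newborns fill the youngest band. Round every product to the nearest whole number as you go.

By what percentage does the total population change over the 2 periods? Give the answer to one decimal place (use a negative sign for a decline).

6.1

Period 1:
Births: 6800 × 0.394 = 2679 ; 2200 × 0.547 = 1203 — total 3882
15–29: 2100 × 0.974 = 2045
30–44: 6800 × 0.953 = 6480
45+: 2200 × 0.976 + 5700 × 0.344 = 2147 + 1961 = 4108
Population now: 0–14=3882, 15–29=2045, 30–44=6480, 45+=4108
Period 2:
Births: 2045 × 0.394 = 806 ; 6480 × 0.547 = 3545 — total 4351
15–29: 3882 × 0.974 = 3781
30–44: 2045 × 0.953 = 1949
45+: 6480 × 0.976 + 4108 × 0.344 = 6324 + 1413 = 7737
Population now: 0–14=4351, 15–29=3781, 30–44=1949, 45+=7737
Total: 16800 → 17818; change = 1018; percentage change = 6.1%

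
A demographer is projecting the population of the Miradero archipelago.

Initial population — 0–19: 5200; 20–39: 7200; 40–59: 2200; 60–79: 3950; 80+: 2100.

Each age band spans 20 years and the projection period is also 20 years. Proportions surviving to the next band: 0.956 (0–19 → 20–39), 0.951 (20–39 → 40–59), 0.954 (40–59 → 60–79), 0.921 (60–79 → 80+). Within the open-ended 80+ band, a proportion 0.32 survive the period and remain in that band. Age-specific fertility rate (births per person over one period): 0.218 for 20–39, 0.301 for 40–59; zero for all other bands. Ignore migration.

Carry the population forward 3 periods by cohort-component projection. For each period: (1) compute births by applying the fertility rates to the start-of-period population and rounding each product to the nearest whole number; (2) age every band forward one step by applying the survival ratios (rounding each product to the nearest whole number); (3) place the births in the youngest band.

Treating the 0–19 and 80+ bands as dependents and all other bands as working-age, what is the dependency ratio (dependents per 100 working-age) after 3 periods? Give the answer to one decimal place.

93.9

[period 1]
Births: 7200 × 0.218 = 1570 ; 2200 × 0.301 = 662 → 2232
20–39: 5200 × 0.956 = 4971
40–59: 7200 × 0.951 = 6847
60–79: 2200 × 0.954 = 2099
80+: 3950 × 0.921 + 2100 × 0.32 = 3638 + 672 = 4310
End of period: [2232, 4971, 6847, 2099, 4310]
[period 2]
Births: 4971 × 0.218 = 1084 ; 6847 × 0.301 = 2061 → 3145
20–39: 2232 × 0.956 = 2134
40–59: 4971 × 0.951 = 4727
60–79: 6847 × 0.954 = 6532
80+: 2099 × 0.921 + 4310 × 0.32 = 1933 + 1379 = 3312
End of period: [3145, 2134, 4727, 6532, 3312]
[period 3]
Births: 2134 × 0.218 = 465 ; 4727 × 0.301 = 1423 → 1888
20–39: 3145 × 0.956 = 3007
40–59: 2134 × 0.951 = 2029
60–79: 4727 × 0.954 = 4510
80+: 6532 × 0.921 + 3312 × 0.32 = 6016 + 1060 = 7076
End of period: [1888, 3007, 2029, 4510, 7076]
Dependents (band 0–19 + band 80+) = 1888 + 7076 = 8964; working-age = 9546; ratio = 8964/9546 × 100 = 93.9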